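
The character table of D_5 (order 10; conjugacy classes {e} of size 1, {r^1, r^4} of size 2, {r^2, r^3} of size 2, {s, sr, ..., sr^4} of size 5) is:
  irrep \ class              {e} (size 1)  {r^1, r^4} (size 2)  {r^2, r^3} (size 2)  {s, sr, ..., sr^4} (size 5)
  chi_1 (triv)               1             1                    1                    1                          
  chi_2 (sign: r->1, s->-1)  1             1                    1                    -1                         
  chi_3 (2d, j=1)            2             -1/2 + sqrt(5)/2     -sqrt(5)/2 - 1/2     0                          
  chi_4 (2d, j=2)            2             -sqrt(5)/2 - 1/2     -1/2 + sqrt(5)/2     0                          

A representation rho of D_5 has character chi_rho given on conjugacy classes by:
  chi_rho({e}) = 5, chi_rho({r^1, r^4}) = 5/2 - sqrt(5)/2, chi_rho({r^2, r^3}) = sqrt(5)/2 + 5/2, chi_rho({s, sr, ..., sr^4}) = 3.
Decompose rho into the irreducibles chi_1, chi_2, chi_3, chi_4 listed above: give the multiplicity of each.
Multiplicities: chi_1: 3, chi_2: 0, chi_3: 0, chi_4: 1.

Reasoning: Use <chi_rho, chi> = (1/|G|) sum_C |C| * chi_rho(C) * conj(chi(C)) with |G| = 10 for each irreducible chi in the table:
  <chi_rho, chi_1> = (1/10)[1*(5)*conj(1) + 2*(5/2 - sqrt(5)/2)*conj(1) + 2*(sqrt(5)/2 + 5/2)*conj(1) + 5*(3)*conj(1)]
      = (1/10)[(5) + (5 - sqrt(5)) + (sqrt(5) + 5) + (15)] = 30/10 = 3
  <chi_rho, chi_2> = (1/10)[1*(5)*conj(1) + 2*(5/2 - sqrt(5)/2)*conj(1) + 2*(sqrt(5)/2 + 5/2)*conj(1) + 5*(3)*conj(-1)]
      = (1/10)[(5) + (5 - sqrt(5)) + (sqrt(5) + 5) + (-15)] = 0/10 = 0
  <chi_rho, chi_3> = (1/10)[1*(5)*conj(2) + 2*(5/2 - sqrt(5)/2)*conj(-1/2 + sqrt(5)/2) + 2*(sqrt(5)/2 + 5/2)*conj(-sqrt(5)/2 - 1/2) + 5*(3)*conj(0)]
      = (1/10)[(10) + (-5 + 3*sqrt(5)) + (-3*sqrt(5) - 5) + (0)] = 0/10 = 0
  <chi_rho, chi_4> = (1/10)[1*(5)*conj(2) + 2*(5/2 - sqrt(5)/2)*conj(-sqrt(5)/2 - 1/2) + 2*(sqrt(5)/2 + 5/2)*conj(-1/2 + sqrt(5)/2) + 5*(3)*conj(0)]
      = (1/10)[(10) + (-2*sqrt(5)) + (2*sqrt(5)) + (0)] = 10/10 = 1
Dimension check: dim(rho) = sum (mult * dim) = 3*1 + 0*1 + 0*2 + 1*2 = 5 = chi_rho(e) = 5.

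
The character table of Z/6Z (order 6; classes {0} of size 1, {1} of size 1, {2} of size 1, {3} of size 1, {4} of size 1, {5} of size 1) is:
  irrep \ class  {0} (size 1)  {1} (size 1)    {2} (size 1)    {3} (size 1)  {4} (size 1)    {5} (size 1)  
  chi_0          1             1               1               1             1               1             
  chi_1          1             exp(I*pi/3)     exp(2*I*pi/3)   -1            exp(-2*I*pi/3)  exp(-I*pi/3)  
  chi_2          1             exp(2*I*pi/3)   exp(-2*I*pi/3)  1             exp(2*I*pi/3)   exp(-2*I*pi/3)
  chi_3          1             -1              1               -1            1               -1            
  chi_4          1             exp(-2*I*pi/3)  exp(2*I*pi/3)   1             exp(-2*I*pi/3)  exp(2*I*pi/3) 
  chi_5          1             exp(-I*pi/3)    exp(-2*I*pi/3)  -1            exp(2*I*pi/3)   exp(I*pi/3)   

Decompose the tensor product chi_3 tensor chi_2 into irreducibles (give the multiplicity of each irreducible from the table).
chi_3 tensor chi_2 = chi_5 (all other irreducibles have multiplicity 0).

The character of a tensor product is the pointwise product (chi_3 * chi_2)(C) = chi_3(C) * chi_2(C):
  {0}: (1)*(1), {1}: (-1)*(exp(2*I*pi/3)), {2}: (1)*(exp(-2*I*pi/3)), {3}: (-1)*(1), {4}: (1)*(exp(2*I*pi/3)), {5}: (-1)*(exp(-2*I*pi/3))
so (chi_3 * chi_2) takes values
  {0} -> 1, {1} -> -exp(2*I*pi/3), {2} -> exp(-2*I*pi/3), {3} -> -1, {4} -> exp(2*I*pi/3), {5} -> -exp(-2*I*pi/3).
Now take the inner product of this character with each irreducible chi from the table, <chi_3*chi_2, chi> = (1/6) sum_C |C| (chi_3*chi_2)(C) conj(chi(C)):
  <chi_3*chi_2, chi_0> = (1/6)[1*(1)*conj(1) + 1*(-exp(2*I*pi/3))*conj(1) + 1*(exp(-2*I*pi/3))*conj(1) + 1*(-1)*conj(1) + 1*(exp(2*I*pi/3))*conj(1) + 1*(-exp(-2*I*pi/3))*conj(1)]
      = (1/6)[(1) + (-exp(2*I*pi/3)) + (exp(-2*I*pi/3)) + (-1) + (exp(2*I*pi/3)) + (-exp(-2*I*pi/3))] = 0/6 = 0
  <chi_3*chi_2, chi_1> = (1/6)[1*(1)*conj(1) + 1*(-exp(2*I*pi/3))*conj(exp(I*pi/3)) + 1*(exp(-2*I*pi/3))*conj(exp(2*I*pi/3)) + 1*(-1)*conj(-1) + 1*(exp(2*I*pi/3))*conj(exp(-2*I*pi/3)) + 1*(-exp(-2*I*pi/3))*conj(exp(-I*pi/3))]
      = (1/6)[(1) + (-exp(I*pi/3)) + (exp(2*I*pi/3)) + (1) + (exp(-2*I*pi/3)) + (-exp(-I*pi/3))] = 0/6 = 0
  <chi_3*chi_2, chi_2> = (1/6)[1*(1)*conj(1) + 1*(-exp(2*I*pi/3))*conj(exp(2*I*pi/3)) + 1*(exp(-2*I*pi/3))*conj(exp(-2*I*pi/3)) + 1*(-1)*conj(1) + 1*(exp(2*I*pi/3))*conj(exp(2*I*pi/3)) + 1*(-exp(-2*I*pi/3))*conj(exp(-2*I*pi/3))]
      = (1/6)[(1) + (-1) + (1) + (-1) + (1) + (-1)] = 0/6 = 0
  <chi_3*chi_2, chi_3> = (1/6)[1*(1)*conj(1) + 1*(-exp(2*I*pi/3))*conj(-1) + 1*(exp(-2*I*pi/3))*conj(1) + 1*(-1)*conj(-1) + 1*(exp(2*I*pi/3))*conj(1) + 1*(-exp(-2*I*pi/3))*conj(-1)]
      = (1/6)[(1) + (exp(2*I*pi/3)) + (exp(-2*I*pi/3)) + (1) + (exp(2*I*pi/3)) + (exp(-2*I*pi/3))] = 0/6 = 0
  <chi_3*chi_2, chi_4> = (1/6)[1*(1)*conj(1) + 1*(-exp(2*I*pi/3))*conj(exp(-2*I*pi/3)) + 1*(exp(-2*I*pi/3))*conj(exp(2*I*pi/3)) + 1*(-1)*conj(1) + 1*(exp(2*I*pi/3))*conj(exp(-2*I*pi/3)) + 1*(-exp(-2*I*pi/3))*conj(exp(2*I*pi/3))]
      = (1/6)[(1) + (-exp(-2*I*pi/3)) + (exp(2*I*pi/3)) + (-1) + (exp(-2*I*pi/3)) + (-exp(2*I*pi/3))] = 0/6 = 0
  <chi_3*chi_2, chi_5> = (1/6)[1*(1)*conj(1) + 1*(-exp(2*I*pi/3))*conj(exp(-I*pi/3)) + 1*(exp(-2*I*pi/3))*conj(exp(-2*I*pi/3)) + 1*(-1)*conj(-1) + 1*(exp(2*I*pi/3))*conj(exp(2*I*pi/3)) + 1*(-exp(-2*I*pi/3))*conj(exp(I*pi/3))]
      = (1/6)[(1) + (1) + (1) + (1) + (1) + (1)] = 6/6 = 1
(Exp terms are combined using exp(i*s)*conj(exp(i*t)) = exp(i*(s-t)), and sums of them are collapsed using the identity that for every m > 1 the m distinct m-th roots of unity sum to 0, e.g. 1 + exp(2*I*pi/3) + exp(-2*I*pi/3) = 0.)
Hence the multiplicities are chi_5: 1. Dimension check: dim(chi_3)*dim(chi_2) = 1*1 = 1 and sum (mult * dim) = 1*1 = 1.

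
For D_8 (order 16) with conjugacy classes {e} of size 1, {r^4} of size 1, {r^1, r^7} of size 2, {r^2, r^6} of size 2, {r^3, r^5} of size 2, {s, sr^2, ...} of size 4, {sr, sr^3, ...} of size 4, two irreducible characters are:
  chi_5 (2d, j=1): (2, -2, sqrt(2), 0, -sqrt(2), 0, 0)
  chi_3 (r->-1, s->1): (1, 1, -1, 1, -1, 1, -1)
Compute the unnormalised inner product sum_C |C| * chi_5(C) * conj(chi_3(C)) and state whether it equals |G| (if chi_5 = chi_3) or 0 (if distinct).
Sum = 0; so <chi_5, chi_3> = 0 (distinct irreducibles are orthogonal).

Working: Compute term by term over conjugacy classes (|C| * chi_5(C) * conj(chi_3(C))):
  1*(2)*conj(1) + 1*(-2)*conj(1) + 2*(sqrt(2))*conj(-1) + 2*(0)*conj(1) + 2*(-sqrt(2))*conj(-1) + 4*(0)*conj(1) + 4*(0)*conj(-1)
  = (2) + (-2) + (-2*sqrt(2)) + (0) + (2*sqrt(2)) + (0) + (0)
  = 0.
Dividing by |G| = 16 gives 0/16 = 0, matching the row-orthogonality relation <chi_5, chi_3> = [chi_5 = chi_3].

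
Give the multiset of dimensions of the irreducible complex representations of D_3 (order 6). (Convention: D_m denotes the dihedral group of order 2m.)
Dimensions: 1, 1, 2

Reasoning: There are 3 irreducibles (= number of conjugacy classes). Their dimensions d_i satisfy sum d_i^2 = |G| = 6: 1 + 1 + 4 = 6.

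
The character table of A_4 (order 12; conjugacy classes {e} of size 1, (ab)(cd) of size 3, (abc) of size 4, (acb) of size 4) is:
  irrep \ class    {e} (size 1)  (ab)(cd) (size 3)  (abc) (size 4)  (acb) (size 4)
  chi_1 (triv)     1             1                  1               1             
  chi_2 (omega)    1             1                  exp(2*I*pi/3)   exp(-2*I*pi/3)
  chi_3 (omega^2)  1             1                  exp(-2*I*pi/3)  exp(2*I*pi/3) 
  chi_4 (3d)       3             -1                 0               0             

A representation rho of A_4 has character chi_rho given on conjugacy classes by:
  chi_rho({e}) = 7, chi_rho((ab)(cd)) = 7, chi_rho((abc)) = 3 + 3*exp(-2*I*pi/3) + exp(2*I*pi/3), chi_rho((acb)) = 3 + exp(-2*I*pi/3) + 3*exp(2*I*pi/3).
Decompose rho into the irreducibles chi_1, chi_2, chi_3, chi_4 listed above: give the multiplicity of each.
Multiplicities: chi_1: 3, chi_2: 1, chi_3: 3, chi_4: 0.

Justification: Use <chi_rho, chi> = (1/|G|) sum_C |C| * chi_rho(C) * conj(chi(C)) with |G| = 12 for each irreducible chi in the table:
  <chi_rho, chi_1> = (1/12)[1*(7)*conj(1) + 3*(7)*conj(1) + 4*(3 + 3*exp(-2*I*pi/3) + exp(2*I*pi/3))*conj(1) + 4*(3 + exp(-2*I*pi/3) + 3*exp(2*I*pi/3))*conj(1)]
      = (1/12)[(7) + (21) + (12 + 12*exp(-2*I*pi/3) + 4*exp(2*I*pi/3)) + (12 + 4*exp(-2*I*pi/3) + 12*exp(2*I*pi/3))] = 36/12 = 3
  <chi_rho, chi_2> = (1/12)[1*(7)*conj(1) + 3*(7)*conj(1) + 4*(3 + 3*exp(-2*I*pi/3) + exp(2*I*pi/3))*conj(exp(2*I*pi/3)) + 4*(3 + exp(-2*I*pi/3) + 3*exp(2*I*pi/3))*conj(exp(-2*I*pi/3))]
      = (1/12)[(7) + (21) + (-8) + (-8)] = 12/12 = 1
  <chi_rho, chi_3> = (1/12)[1*(7)*conj(1) + 3*(7)*conj(1) + 4*(3 + 3*exp(-2*I*pi/3) + exp(2*I*pi/3))*conj(exp(-2*I*pi/3)) + 4*(3 + exp(-2*I*pi/3) + 3*exp(2*I*pi/3))*conj(exp(2*I*pi/3))]
      = (1/12)[(7) + (21) + (12 + 4*exp(-2*I*pi/3) + 12*exp(2*I*pi/3)) + (12 + 12*exp(-2*I*pi/3) + 4*exp(2*I*pi/3))] = 36/12 = 3
  <chi_rho, chi_4> = (1/12)[1*(7)*conj(3) + 3*(7)*conj(-1) + 4*(3 + 3*exp(-2*I*pi/3) + exp(2*I*pi/3))*conj(0) + 4*(3 + exp(-2*I*pi/3) + 3*exp(2*I*pi/3))*conj(0)]
      = (1/12)[(21) + (-21) + (0) + (0)] = 0/12 = 0
(Exp terms are combined using exp(i*s)*conj(exp(i*t)) = exp(i*(s-t)), and sums of them are collapsed using the identity that for every m > 1 the m distinct m-th roots of unity sum to 0, e.g. 1 + exp(2*I*pi/3) + exp(-2*I*pi/3) = 0.)
Dimension check: dim(rho) = sum (mult * dim) = 3*1 + 1*1 + 3*1 + 0*3 = 7 = chi_rho(e) = 7.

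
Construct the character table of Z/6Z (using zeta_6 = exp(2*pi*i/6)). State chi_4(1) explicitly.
Character table of Z/6Z (irreps indexed chi_0,...,chi_5 with chi_k(m) = zeta_6^(k*m), zeta_6 = exp(2*pi*i/6)):
  irrep \ class  {0} (size 1)  {1} (size 1)    {2} (size 1)    {3} (size 1)  {4} (size 1)    {5} (size 1)  
  chi_0          1             1               1               1             1               1             
  chi_1          1             exp(I*pi/3)     exp(2*I*pi/3)   -1            exp(-2*I*pi/3)  exp(-I*pi/3)  
  chi_2          1             exp(2*I*pi/3)   exp(-2*I*pi/3)  1             exp(2*I*pi/3)   exp(-2*I*pi/3)
  chi_3          1             -1              1               -1            1               -1            
  chi_4          1             exp(-2*I*pi/3)  exp(2*I*pi/3)   1             exp(-2*I*pi/3)  exp(2*I*pi/3) 
  chi_5          1             exp(-I*pi/3)    exp(-2*I*pi/3)  -1            exp(2*I*pi/3)   exp(I*pi/3)   

Spot check: chi_4(1) = zeta_6^(4*1) = zeta_6^4 = exp(-2*I*pi/3).

Derivation: Z/6Z is abelian, so all 6 irreducible complex representations are 1-dimensional. They are given by chi_k(m) = zeta_6^(k*m) for k = 0,...,5. Row orthogonality: sum_m chi_k(m) conj(chi_l(m)) = 6 * [k = l].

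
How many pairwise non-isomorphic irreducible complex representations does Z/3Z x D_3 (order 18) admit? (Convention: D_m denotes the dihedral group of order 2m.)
9

Derivation: The number of irreducible complex representations of a finite group equals its number of conjugacy classes. For a direct product, #classes(G x H) = #classes(G) * #classes(H). Z/3Z has 3 classes (abelian), D_3 has 3 classes, so 3 * 3 = 9, so Z/3Z x D_3 (order 18) has exactly 9 irreducible complex representations.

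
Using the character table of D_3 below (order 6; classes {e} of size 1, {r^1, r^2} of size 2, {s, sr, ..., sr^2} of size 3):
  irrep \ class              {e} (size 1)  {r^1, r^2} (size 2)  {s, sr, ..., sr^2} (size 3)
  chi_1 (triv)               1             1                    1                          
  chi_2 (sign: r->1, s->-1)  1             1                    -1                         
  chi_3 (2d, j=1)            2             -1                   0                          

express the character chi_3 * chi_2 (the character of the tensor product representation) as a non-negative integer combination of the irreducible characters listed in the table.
chi_3 tensor chi_2 = chi_3 (all other irreducibles have multiplicity 0).

Solution. The character of a tensor product is the pointwise product (chi_3 * chi_2)(C) = chi_3(C) * chi_2(C):
  {e}: (2)*(1), {r^1, r^2}: (-1)*(1), {s, sr, ..., sr^2}: (0)*(-1)
so (chi_3 * chi_2) takes values
  {e} -> 2, {r^1, r^2} -> -1, {s, sr, ..., sr^2} -> 0.
Now take the inner product of this character with each irreducible chi from the table, <chi_3*chi_2, chi> = (1/6) sum_C |C| (chi_3*chi_2)(C) conj(chi(C)):
  <chi_3*chi_2, chi_1> = (1/6)[1*(2)*conj(1) + 2*(-1)*conj(1) + 3*(0)*conj(1)]
      = (1/6)[(2) + (-2) + (0)] = 0/6 = 0
  <chi_3*chi_2, chi_2> = (1/6)[1*(2)*conj(1) + 2*(-1)*conj(1) + 3*(0)*conj(-1)]
      = (1/6)[(2) + (-2) + (0)] = 0/6 = 0
  <chi_3*chi_2, chi_3> = (1/6)[1*(2)*conj(2) + 2*(-1)*conj(-1) + 3*(0)*conj(0)]
      = (1/6)[(4) + (2) + (0)] = 6/6 = 1
Hence the multiplicities are chi_3: 1. Dimension check: dim(chi_3)*dim(chi_2) = 2*1 = 2 and sum (mult * dim) = 1*2 = 2.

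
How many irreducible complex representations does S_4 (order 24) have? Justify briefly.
5

Derivation: The number of irreducible complex representations of a finite group equals its number of conjugacy classes. Conjugacy classes in S_4 correspond to cycle types, i.e. partitions of 4; there are p(4) = 5 of them, so S_4 (order 24) has exactly 5 irreducible complex representations.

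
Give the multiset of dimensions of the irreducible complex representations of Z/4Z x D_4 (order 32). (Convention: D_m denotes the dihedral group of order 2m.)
Dimensions: 1, 1, 1, 1, 1, 1, 1, 1, 1, 1, 1, 1, 1, 1, 1, 1, 2, 2, 2, 2

Proof sketch: There are 20 irreducibles (= number of conjugacy classes). Their dimensions d_i satisfy sum d_i^2 = |G| = 32: 1 + 1 + 1 + 1 + 1 + 1 + 1 + 1 + 1 + 1 + 1 + 1 + 1 + 1 + 1 + 1 + 4 + 4 + 4 + 4 = 32. (For the product with Z/4Z: each of the 4 1-dim characters of Z/4Z tensors with each irrep of D_4, giving 4 copies of each D_4-dimension.)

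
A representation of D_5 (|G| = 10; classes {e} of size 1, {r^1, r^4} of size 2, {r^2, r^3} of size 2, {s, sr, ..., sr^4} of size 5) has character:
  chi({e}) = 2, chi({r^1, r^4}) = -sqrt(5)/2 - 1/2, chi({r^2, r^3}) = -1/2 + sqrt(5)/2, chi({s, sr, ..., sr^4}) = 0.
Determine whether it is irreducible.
Irreducible: <chi, chi> = 1.

Explanation: <chi, chi> = (1/|G|) sum_C |C| * |chi(C)|^2 = (1/10)[1*|2|^2 + 2*|-sqrt(5)/2 - 1/2|^2 + 2*|-1/2 + sqrt(5)/2|^2 + 5*|0|^2]
  = (1/10)[(4) + (sqrt(5) + 3) + (3 - sqrt(5)) + (0)] = 10/10 = 1.
A character is irreducible iff <chi, chi> = 1, so this representation is irreducible.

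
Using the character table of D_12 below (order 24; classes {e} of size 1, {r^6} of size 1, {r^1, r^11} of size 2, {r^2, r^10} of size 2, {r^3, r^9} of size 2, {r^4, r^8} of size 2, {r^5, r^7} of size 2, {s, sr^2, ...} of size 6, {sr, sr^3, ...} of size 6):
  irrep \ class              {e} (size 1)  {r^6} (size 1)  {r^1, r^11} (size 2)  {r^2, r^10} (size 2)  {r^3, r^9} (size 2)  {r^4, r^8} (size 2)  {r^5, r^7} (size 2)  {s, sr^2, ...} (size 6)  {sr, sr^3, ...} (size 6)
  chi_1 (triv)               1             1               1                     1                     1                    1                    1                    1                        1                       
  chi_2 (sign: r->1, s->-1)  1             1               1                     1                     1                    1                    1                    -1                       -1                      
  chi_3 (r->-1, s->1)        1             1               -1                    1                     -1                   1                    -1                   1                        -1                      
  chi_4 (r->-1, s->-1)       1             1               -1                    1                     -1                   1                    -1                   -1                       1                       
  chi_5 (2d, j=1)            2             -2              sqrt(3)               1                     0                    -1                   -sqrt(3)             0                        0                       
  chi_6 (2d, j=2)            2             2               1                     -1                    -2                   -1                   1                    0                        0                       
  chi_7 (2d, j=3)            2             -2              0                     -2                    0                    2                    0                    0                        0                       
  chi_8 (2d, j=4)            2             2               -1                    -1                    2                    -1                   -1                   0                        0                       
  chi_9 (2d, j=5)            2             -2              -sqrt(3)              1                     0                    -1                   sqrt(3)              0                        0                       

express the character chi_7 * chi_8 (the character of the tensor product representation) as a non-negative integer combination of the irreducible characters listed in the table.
chi_7 tensor chi_8 = chi_5 + chi_9 (all other irreducibles have multiplicity 0).

Details: The character of a tensor product is the pointwise product (chi_7 * chi_8)(C) = chi_7(C) * chi_8(C):
  {e}: (2)*(2), {r^6}: (-2)*(2), {r^1, r^11}: (0)*(-1), {r^2, r^10}: (-2)*(-1), {r^3, r^9}: (0)*(2), {r^4, r^8}: (2)*(-1), {r^5, r^7}: (0)*(-1), {s, sr^2, ...}: (0)*(0), {sr, sr^3, ...}: (0)*(0)
so (chi_7 * chi_8) takes values
  {e} -> 4, {r^6} -> -4, {r^1, r^11} -> 0, {r^2, r^10} -> 2, {r^3, r^9} -> 0, {r^4, r^8} -> -2, {r^5, r^7} -> 0, {s, sr^2, ...} -> 0, {sr, sr^3, ...} -> 0.
Now take the inner product of this character with each irreducible chi from the table, <chi_7*chi_8, chi> = (1/24) sum_C |C| (chi_7*chi_8)(C) conj(chi(C)):
  <chi_7*chi_8, chi_1> = (1/24)[1*(4)*conj(1) + 1*(-4)*conj(1) + 2*(0)*conj(1) + 2*(2)*conj(1) + 2*(0)*conj(1) + 2*(-2)*conj(1) + 2*(0)*conj(1) + 6*(0)*conj(1) + 6*(0)*conj(1)]
      = (1/24)[(4) + (-4) + (0) + (4) + (0) + (-4) + (0) + (0) + (0)] = 0/24 = 0
  <chi_7*chi_8, chi_2> = (1/24)[1*(4)*conj(1) + 1*(-4)*conj(1) + 2*(0)*conj(1) + 2*(2)*conj(1) + 2*(0)*conj(1) + 2*(-2)*conj(1) + 2*(0)*conj(1) + 6*(0)*conj(-1) + 6*(0)*conj(-1)]
      = (1/24)[(4) + (-4) + (0) + (4) + (0) + (-4) + (0) + (0) + (0)] = 0/24 = 0
  <chi_7*chi_8, chi_3> = (1/24)[1*(4)*conj(1) + 1*(-4)*conj(1) + 2*(0)*conj(-1) + 2*(2)*conj(1) + 2*(0)*conj(-1) + 2*(-2)*conj(1) + 2*(0)*conj(-1) + 6*(0)*conj(1) + 6*(0)*conj(-1)]
      = (1/24)[(4) + (-4) + (0) + (4) + (0) + (-4) + (0) + (0) + (0)] = 0/24 = 0
  <chi_7*chi_8, chi_4> = (1/24)[1*(4)*conj(1) + 1*(-4)*conj(1) + 2*(0)*conj(-1) + 2*(2)*conj(1) + 2*(0)*conj(-1) + 2*(-2)*conj(1) + 2*(0)*conj(-1) + 6*(0)*conj(-1) + 6*(0)*conj(1)]
      = (1/24)[(4) + (-4) + (0) + (4) + (0) + (-4) + (0) + (0) + (0)] = 0/24 = 0
  <chi_7*chi_8, chi_5> = (1/24)[1*(4)*conj(2) + 1*(-4)*conj(-2) + 2*(0)*conj(sqrt(3)) + 2*(2)*conj(1) + 2*(0)*conj(0) + 2*(-2)*conj(-1) + 2*(0)*conj(-sqrt(3)) + 6*(0)*conj(0) + 6*(0)*conj(0)]
      = (1/24)[(8) + (8) + (0) + (4) + (0) + (4) + (0) + (0) + (0)] = 24/24 = 1
  <chi_7*chi_8, chi_6> = (1/24)[1*(4)*conj(2) + 1*(-4)*conj(2) + 2*(0)*conj(1) + 2*(2)*conj(-1) + 2*(0)*conj(-2) + 2*(-2)*conj(-1) + 2*(0)*conj(1) + 6*(0)*conj(0) + 6*(0)*conj(0)]
      = (1/24)[(8) + (-8) + (0) + (-4) + (0) + (4) + (0) + (0) + (0)] = 0/24 = 0
  <chi_7*chi_8, chi_7> = (1/24)[1*(4)*conj(2) + 1*(-4)*conj(-2) + 2*(0)*conj(0) + 2*(2)*conj(-2) + 2*(0)*conj(0) + 2*(-2)*conj(2) + 2*(0)*conj(0) + 6*(0)*conj(0) + 6*(0)*conj(0)]
      = (1/24)[(8) + (8) + (0) + (-8) + (0) + (-8) + (0) + (0) + (0)] = 0/24 = 0
  <chi_7*chi_8, chi_8> = (1/24)[1*(4)*conj(2) + 1*(-4)*conj(2) + 2*(0)*conj(-1) + 2*(2)*conj(-1) + 2*(0)*conj(2) + 2*(-2)*conj(-1) + 2*(0)*conj(-1) + 6*(0)*conj(0) + 6*(0)*conj(0)]
      = (1/24)[(8) + (-8) + (0) + (-4) + (0) + (4) + (0) + (0) + (0)] = 0/24 = 0
  <chi_7*chi_8, chi_9> = (1/24)[1*(4)*conj(2) + 1*(-4)*conj(-2) + 2*(0)*conj(-sqrt(3)) + 2*(2)*conj(1) + 2*(0)*conj(0) + 2*(-2)*conj(-1) + 2*(0)*conj(sqrt(3)) + 6*(0)*conj(0) + 6*(0)*conj(0)]
      = (1/24)[(8) + (8) + (0) + (4) + (0) + (4) + (0) + (0) + (0)] = 24/24 = 1
Hence the multiplicities are chi_5: 1, chi_9: 1. Dimension check: dim(chi_7)*dim(chi_8) = 2*2 = 4 and sum (mult * dim) = 1*2 + 1*2 = 4.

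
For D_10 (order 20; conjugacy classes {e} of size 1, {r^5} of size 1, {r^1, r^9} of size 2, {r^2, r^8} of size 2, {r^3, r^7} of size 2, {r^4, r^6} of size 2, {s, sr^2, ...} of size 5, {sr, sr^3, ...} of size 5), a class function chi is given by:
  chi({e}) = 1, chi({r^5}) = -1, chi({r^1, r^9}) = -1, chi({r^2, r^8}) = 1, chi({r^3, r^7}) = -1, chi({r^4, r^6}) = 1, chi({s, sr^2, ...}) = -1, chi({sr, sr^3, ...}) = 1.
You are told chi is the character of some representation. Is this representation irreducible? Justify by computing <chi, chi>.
Irreducible: <chi, chi> = 1.

<chi, chi> = (1/|G|) sum_C |C| * |chi(C)|^2 = (1/20)[1*|1|^2 + 1*|-1|^2 + 2*|-1|^2 + 2*|1|^2 + 2*|-1|^2 + 2*|1|^2 + 5*|-1|^2 + 5*|1|^2]
  = (1/20)[(1) + (1) + (2) + (2) + (2) + (2) + (5) + (5)] = 20/20 = 1.
A character is irreducible iff <chi, chi> = 1, so this representation is irreducible.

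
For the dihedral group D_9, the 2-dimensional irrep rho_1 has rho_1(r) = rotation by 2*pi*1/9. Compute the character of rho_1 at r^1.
chi_{rho_1}(r^1) = 2*cos(2*pi*1*1/9) = 2*cos(2*pi/9)

Proof sketch: rho_1(r^1) is rotation by angle 2*pi*1*1/9, whose trace is 2*cos(2*pi*1*1/9) = 2*cos(2*pi/9).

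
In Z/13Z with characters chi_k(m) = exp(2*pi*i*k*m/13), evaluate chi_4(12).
chi_4(12) = zeta_13^48 = exp(-8*I*pi/13)

Working: chi_4(12) = zeta_13^(4*12) = zeta_13^48. Since zeta_13^13 = 1, this equals zeta_13^9 = exp(2*pi*i*9/13) = exp(-8*I*pi/13).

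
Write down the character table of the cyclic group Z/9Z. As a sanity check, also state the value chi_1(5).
Character table of Z/9Z (irreps indexed chi_0,...,chi_8 with chi_k(m) = zeta_9^(k*m), zeta_9 = exp(2*pi*i/9)):
  irrep \ class  {0} (size 1)  {1} (size 1)    {2} (size 1)    {3} (size 1)    {4} (size 1)    {5} (size 1)    {6} (size 1)    {7} (size 1)    {8} (size 1)  
  chi_0          1             1               1               1               1               1               1               1               1             
  chi_1          1             exp(2*I*pi/9)   exp(4*I*pi/9)   exp(2*I*pi/3)   exp(8*I*pi/9)   exp(-8*I*pi/9)  exp(-2*I*pi/3)  exp(-4*I*pi/9)  exp(-2*I*pi/9)
  chi_2          1             exp(4*I*pi/9)   exp(8*I*pi/9)   exp(-2*I*pi/3)  exp(-2*I*pi/9)  exp(2*I*pi/9)   exp(2*I*pi/3)   exp(-8*I*pi/9)  exp(-4*I*pi/9)
  chi_3          1             exp(2*I*pi/3)   exp(-2*I*pi/3)  1               exp(2*I*pi/3)   exp(-2*I*pi/3)  1               exp(2*I*pi/3)   exp(-2*I*pi/3)
  chi_4          1             exp(8*I*pi/9)   exp(-2*I*pi/9)  exp(2*I*pi/3)   exp(-4*I*pi/9)  exp(4*I*pi/9)   exp(-2*I*pi/3)  exp(2*I*pi/9)   exp(-8*I*pi/9)
  chi_5          1             exp(-8*I*pi/9)  exp(2*I*pi/9)   exp(-2*I*pi/3)  exp(4*I*pi/9)   exp(-4*I*pi/9)  exp(2*I*pi/3)   exp(-2*I*pi/9)  exp(8*I*pi/9) 
  chi_6          1             exp(-2*I*pi/3)  exp(2*I*pi/3)   1               exp(-2*I*pi/3)  exp(2*I*pi/3)   1               exp(-2*I*pi/3)  exp(2*I*pi/3) 
  chi_7          1             exp(-4*I*pi/9)  exp(-8*I*pi/9)  exp(2*I*pi/3)   exp(2*I*pi/9)   exp(-2*I*pi/9)  exp(-2*I*pi/3)  exp(8*I*pi/9)   exp(4*I*pi/9) 
  chi_8          1             exp(-2*I*pi/9)  exp(-4*I*pi/9)  exp(-2*I*pi/3)  exp(-8*I*pi/9)  exp(8*I*pi/9)   exp(2*I*pi/3)   exp(4*I*pi/9)   exp(2*I*pi/9) 

Spot check: chi_1(5) = zeta_9^(1*5) = zeta_9^5 = exp(-8*I*pi/9).

Argument: Z/9Z is abelian, so all 9 irreducible complex representations are 1-dimensional. They are given by chi_k(m) = zeta_9^(k*m) for k = 0,...,8. Row orthogonality: sum_m chi_k(m) conj(chi_l(m)) = 9 * [k = l].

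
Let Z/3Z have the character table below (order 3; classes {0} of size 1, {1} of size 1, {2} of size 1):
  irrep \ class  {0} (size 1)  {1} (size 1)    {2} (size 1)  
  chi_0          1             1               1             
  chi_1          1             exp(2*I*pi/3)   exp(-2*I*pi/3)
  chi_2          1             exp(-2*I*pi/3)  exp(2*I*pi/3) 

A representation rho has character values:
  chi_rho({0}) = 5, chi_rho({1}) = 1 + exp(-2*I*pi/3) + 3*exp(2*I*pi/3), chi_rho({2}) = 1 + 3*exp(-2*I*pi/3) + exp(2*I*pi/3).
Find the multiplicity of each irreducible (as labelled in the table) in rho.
Multiplicities: chi_0: 1, chi_1: 3, chi_2: 1.

Details: Use <chi_rho, chi> = (1/|G|) sum_C |C| * chi_rho(C) * conj(chi(C)) with |G| = 3 for each irreducible chi in the table:
  <chi_rho, chi_0> = (1/3)[1*(5)*conj(1) + 1*(1 + exp(-2*I*pi/3) + 3*exp(2*I*pi/3))*conj(1) + 1*(1 + 3*exp(-2*I*pi/3) + exp(2*I*pi/3))*conj(1)]
      = (1/3)[(5) + (1 + exp(-2*I*pi/3) + 3*exp(2*I*pi/3)) + (1 + 3*exp(-2*I*pi/3) + exp(2*I*pi/3))] = 3/3 = 1
  <chi_rho, chi_1> = (1/3)[1*(5)*conj(1) + 1*(1 + exp(-2*I*pi/3) + 3*exp(2*I*pi/3))*conj(exp(2*I*pi/3)) + 1*(1 + 3*exp(-2*I*pi/3) + exp(2*I*pi/3))*conj(exp(-2*I*pi/3))]
      = (1/3)[(5) + (2) + (2)] = 9/3 = 3
  <chi_rho, chi_2> = (1/3)[1*(5)*conj(1) + 1*(1 + exp(-2*I*pi/3) + 3*exp(2*I*pi/3))*conj(exp(-2*I*pi/3)) + 1*(1 + 3*exp(-2*I*pi/3) + exp(2*I*pi/3))*conj(exp(2*I*pi/3))]
      = (1/3)[(5) + (1 + 3*exp(-2*I*pi/3) + exp(2*I*pi/3)) + (1 + exp(-2*I*pi/3) + 3*exp(2*I*pi/3))] = 3/3 = 1
(Exp terms are combined using exp(i*s)*conj(exp(i*t)) = exp(i*(s-t)), and sums of them are collapsed using the identity that for every m > 1 the m distinct m-th roots of unity sum to 0, e.g. 1 + exp(2*I*pi/3) + exp(-2*I*pi/3) = 0.)
Dimension check: dim(rho) = sum (mult * dim) = 1*1 + 3*1 + 1*1 = 5 = chi_rho(e) = 5.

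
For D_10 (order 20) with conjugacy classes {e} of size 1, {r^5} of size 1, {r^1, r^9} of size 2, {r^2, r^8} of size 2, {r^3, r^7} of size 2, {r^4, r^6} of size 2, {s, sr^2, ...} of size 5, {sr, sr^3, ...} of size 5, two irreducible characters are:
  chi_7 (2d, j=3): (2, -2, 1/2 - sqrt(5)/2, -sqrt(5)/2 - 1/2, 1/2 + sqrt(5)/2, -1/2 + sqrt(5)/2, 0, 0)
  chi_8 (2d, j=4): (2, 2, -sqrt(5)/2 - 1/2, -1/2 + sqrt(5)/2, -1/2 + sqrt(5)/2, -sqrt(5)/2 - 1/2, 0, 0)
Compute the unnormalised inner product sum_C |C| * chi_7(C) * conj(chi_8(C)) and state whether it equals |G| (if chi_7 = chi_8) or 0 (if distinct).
Sum = 0; so <chi_7, chi_8> = 0 (distinct irreducibles are orthogonal).

Details: Compute term by term over conjugacy classes (|C| * chi_7(C) * conj(chi_8(C))):
  1*(2)*conj(2) + 1*(-2)*conj(2) + 2*(1/2 - sqrt(5)/2)*conj(-sqrt(5)/2 - 1/2) + 2*(-sqrt(5)/2 - 1/2)*conj(-1/2 + sqrt(5)/2) + 2*(1/2 + sqrt(5)/2)*conj(-1/2 + sqrt(5)/2) + 2*(-1/2 + sqrt(5)/2)*conj(-sqrt(5)/2 - 1/2) + 5*(0)*conj(0) + 5*(0)*conj(0)
  = (4) + (-4) + (2) + (-2) + (2) + (-2) + (0) + (0)
  = 0.
Dividing by |G| = 20 gives 0/20 = 0, matching the row-orthogonality relation <chi_7, chi_8> = [chi_7 = chi_8].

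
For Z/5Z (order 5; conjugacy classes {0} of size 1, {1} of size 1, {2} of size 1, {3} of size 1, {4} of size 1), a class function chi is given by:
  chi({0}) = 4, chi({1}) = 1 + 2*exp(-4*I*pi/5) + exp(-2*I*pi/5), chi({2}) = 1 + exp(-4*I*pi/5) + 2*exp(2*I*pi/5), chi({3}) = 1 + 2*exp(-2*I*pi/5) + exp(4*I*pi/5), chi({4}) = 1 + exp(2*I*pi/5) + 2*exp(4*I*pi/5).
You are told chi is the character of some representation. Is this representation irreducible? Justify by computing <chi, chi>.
Not irreducible (reducible): <chi, chi> = 6 > 1.

Justification: <chi, chi> = (1/|G|) sum_C |C| * |chi(C)|^2 = (1/5)[1*|4|^2 + 1*|1 + 2*exp(-4*I*pi/5) + exp(-2*I*pi/5)|^2 + 1*|1 + exp(-4*I*pi/5) + 2*exp(2*I*pi/5)|^2 + 1*|1 + 2*exp(-2*I*pi/5) + exp(4*I*pi/5)|^2 + 1*|1 + exp(2*I*pi/5) + 2*exp(4*I*pi/5)|^2]
  = (1/5)[(16) + (6 + 3*exp(-2*I*pi/5) + 2*exp(-4*I*pi/5) + 2*exp(4*I*pi/5) + 3*exp(2*I*pi/5)) + (6 + 2*exp(-2*I*pi/5) + 3*exp(-4*I*pi/5) + 3*exp(4*I*pi/5) + 2*exp(2*I*pi/5)) + (6 + 2*exp(-2*I*pi/5) + 3*exp(-4*I*pi/5) + 3*exp(4*I*pi/5) + 2*exp(2*I*pi/5)) + (6 + 3*exp(-2*I*pi/5) + 2*exp(-4*I*pi/5) + 2*exp(4*I*pi/5) + 3*exp(2*I*pi/5))] = 30/5 = 6.
(Exp terms are combined using exp(i*s)*conj(exp(i*t)) = exp(i*(s-t)), and sums of them are collapsed using the identity that for every m > 1 the m distinct m-th roots of unity sum to 0, e.g. 1 + exp(2*I*pi/3) + exp(-2*I*pi/3) = 0.)
A character is irreducible iff <chi, chi> = 1, so this representation is reducible.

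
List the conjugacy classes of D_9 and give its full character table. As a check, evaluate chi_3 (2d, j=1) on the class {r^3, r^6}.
Conjugacy classes: {e} of size 1, {r^1, r^8} of size 2, {r^2, r^7} of size 2, {r^3, r^6} of size 2, {r^4, r^5} of size 2, {s, sr, ..., sr^8} of size 9.
Character table:
  irrep \ class              {e} (size 1)  {r^1, r^8} (size 2)  {r^2, r^7} (size 2)  {r^3, r^6} (size 2)  {r^4, r^5} (size 2)  {s, sr, ..., sr^8} (size 9)
  chi_1 (triv)               1             1                    1                    1                    1                    1                          
  chi_2 (sign: r->1, s->-1)  1             1                    1                    1                    1                    -1                         
  chi_3 (2d, j=1)            2             2*cos(2*pi/9)        2*cos(4*pi/9)        -1                   -2*cos(pi/9)         0                          
  chi_4 (2d, j=2)            2             2*cos(4*pi/9)        -2*cos(pi/9)         -1                   2*cos(2*pi/9)        0                          
  chi_5 (2d, j=3)            2             -1                   -1                   2                    -1                   0                          
  chi_6 (2d, j=4)            2             -2*cos(pi/9)         2*cos(2*pi/9)        -1                   2*cos(4*pi/9)        0                          

Spot check: chi_3 (2d, j=1) on {r^3, r^6} = -1.

Derivation: D_9 has order 2*9 = 18 with 6 conjugacy classes, hence 6 irreducibles. Sum of squared dims 1 + 1 + 4 + 4 + 4 + 4 = 18 = |G|. Linear characters come from the abelianisation; the 2-dimensional irreps have character r^k -> 2*cos(2*pi*j*k/9), reflections -> 0.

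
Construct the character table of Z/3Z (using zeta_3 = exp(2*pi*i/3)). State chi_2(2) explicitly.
Character table of Z/3Z (irreps indexed chi_0,...,chi_2 with chi_k(m) = zeta_3^(k*m), zeta_3 = exp(2*pi*i/3)):
  irrep \ class  {0} (size 1)  {1} (size 1)    {2} (size 1)  
  chi_0          1             1               1             
  chi_1          1             exp(2*I*pi/3)   exp(-2*I*pi/3)
  chi_2          1             exp(-2*I*pi/3)  exp(2*I*pi/3) 

Spot check: chi_2(2) = zeta_3^(2*2) = zeta_3^4 = exp(2*I*pi/3).

Why: Z/3Z is abelian, so all 3 irreducible complex representations are 1-dimensional. They are given by chi_k(m) = zeta_3^(k*m) for k = 0,...,2. Row orthogonality: sum_m chi_k(m) conj(chi_l(m)) = 3 * [k = l].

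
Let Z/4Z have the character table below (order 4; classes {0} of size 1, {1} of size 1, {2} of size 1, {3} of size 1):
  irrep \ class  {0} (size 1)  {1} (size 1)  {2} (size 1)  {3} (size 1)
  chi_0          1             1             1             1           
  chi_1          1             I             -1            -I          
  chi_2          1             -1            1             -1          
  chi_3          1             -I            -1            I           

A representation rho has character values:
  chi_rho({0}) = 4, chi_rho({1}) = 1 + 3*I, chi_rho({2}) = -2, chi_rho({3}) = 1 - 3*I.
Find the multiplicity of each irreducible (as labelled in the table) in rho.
Multiplicities: chi_0: 1, chi_1: 3, chi_2: 0, chi_3: 0.

Details: Use <chi_rho, chi> = (1/|G|) sum_C |C| * chi_rho(C) * conj(chi(C)) with |G| = 4 for each irreducible chi in the table:
  <chi_rho, chi_0> = (1/4)[1*(4)*conj(1) + 1*(1 + 3*I)*conj(1) + 1*(-2)*conj(1) + 1*(1 - 3*I)*conj(1)]
      = (1/4)[(4) + (1 + 3*I) + (-2) + (1 - 3*I)] = 4/4 = 1
  <chi_rho, chi_1> = (1/4)[1*(4)*conj(1) + 1*(1 + 3*I)*conj(I) + 1*(-2)*conj(-1) + 1*(1 - 3*I)*conj(-I)]
      = (1/4)[(4) + (3 - I) + (2) + (3 + I)] = 12/4 = 3
  <chi_rho, chi_2> = (1/4)[1*(4)*conj(1) + 1*(1 + 3*I)*conj(-1) + 1*(-2)*conj(1) + 1*(1 - 3*I)*conj(-1)]
      = (1/4)[(4) + (-1 - 3*I) + (-2) + (-1 + 3*I)] = 0/4 = 0
  <chi_rho, chi_3> = (1/4)[1*(4)*conj(1) + 1*(1 + 3*I)*conj(-I) + 1*(-2)*conj(-1) + 1*(1 - 3*I)*conj(I)]
      = (1/4)[(4) + (-3 + I) + (2) + (-3 - I)] = 0/4 = 0
(Exp terms are combined using exp(i*s)*conj(exp(i*t)) = exp(i*(s-t)), and sums of them are collapsed using the identity that for every m > 1 the m distinct m-th roots of unity sum to 0, e.g. 1 + exp(2*I*pi/3) + exp(-2*I*pi/3) = 0.)
Dimension check: dim(rho) = sum (mult * dim) = 1*1 + 3*1 + 0*1 + 0*1 = 4 = chi_rho(e) = 4.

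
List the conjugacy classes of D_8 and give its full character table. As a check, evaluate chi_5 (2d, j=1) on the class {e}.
Conjugacy classes: {e} of size 1, {r^4} of size 1, {r^1, r^7} of size 2, {r^2, r^6} of size 2, {r^3, r^5} of size 2, {s, sr^2, ...} of size 4, {sr, sr^3, ...} of size 4.
Character table:
  irrep \ class              {e} (size 1)  {r^4} (size 1)  {r^1, r^7} (size 2)  {r^2, r^6} (size 2)  {r^3, r^5} (size 2)  {s, sr^2, ...} (size 4)  {sr, sr^3, ...} (size 4)
  chi_1 (triv)               1             1               1                    1                    1                    1                        1                       
  chi_2 (sign: r->1, s->-1)  1             1               1                    1                    1                    -1                       -1                      
  chi_3 (r->-1, s->1)        1             1               -1                   1                    -1                   1                        -1                      
  chi_4 (r->-1, s->-1)       1             1               -1                   1                    -1                   -1                       1                       
  chi_5 (2d, j=1)            2             -2              sqrt(2)              0                    -sqrt(2)             0                        0                       
  chi_6 (2d, j=2)            2             2               0                    -2                   0                    0                        0                       
  chi_7 (2d, j=3)            2             -2              -sqrt(2)             0                    sqrt(2)              0                        0                       

Spot check: chi_5 (2d, j=1) on {e} = 2.

Why: D_8 has order 2*8 = 16 with 7 conjugacy classes, hence 7 irreducibles. Sum of squared dims 1 + 1 + 1 + 1 + 4 + 4 + 4 = 16 = |G|. Linear characters come from the abelianisation; the 2-dimensional irreps have character r^k -> 2*cos(2*pi*j*k/8), reflections -> 0.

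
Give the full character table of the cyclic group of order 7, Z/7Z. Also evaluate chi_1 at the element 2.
Character table of Z/7Z (irreps indexed chi_0,...,chi_6 with chi_k(m) = zeta_7^(k*m), zeta_7 = exp(2*pi*i/7)):
  irrep \ class  {0} (size 1)  {1} (size 1)    {2} (size 1)    {3} (size 1)    {4} (size 1)    {5} (size 1)    {6} (size 1)  
  chi_0          1             1               1               1               1               1               1             
  chi_1          1             exp(2*I*pi/7)   exp(4*I*pi/7)   exp(6*I*pi/7)   exp(-6*I*pi/7)  exp(-4*I*pi/7)  exp(-2*I*pi/7)
  chi_2          1             exp(4*I*pi/7)   exp(-6*I*pi/7)  exp(-2*I*pi/7)  exp(2*I*pi/7)   exp(6*I*pi/7)   exp(-4*I*pi/7)
  chi_3          1             exp(6*I*pi/7)   exp(-2*I*pi/7)  exp(4*I*pi/7)   exp(-4*I*pi/7)  exp(2*I*pi/7)   exp(-6*I*pi/7)
  chi_4          1             exp(-6*I*pi/7)  exp(2*I*pi/7)   exp(-4*I*pi/7)  exp(4*I*pi/7)   exp(-2*I*pi/7)  exp(6*I*pi/7) 
  chi_5          1             exp(-4*I*pi/7)  exp(6*I*pi/7)   exp(2*I*pi/7)   exp(-2*I*pi/7)  exp(-6*I*pi/7)  exp(4*I*pi/7) 
  chi_6          1             exp(-2*I*pi/7)  exp(-4*I*pi/7)  exp(-6*I*pi/7)  exp(6*I*pi/7)   exp(4*I*pi/7)   exp(2*I*pi/7) 

Spot check: chi_1(2) = zeta_7^(1*2) = zeta_7^2 = exp(4*I*pi/7).

Working: Z/7Z is abelian, so all 7 irreducible complex representations are 1-dimensional. They are given by chi_k(m) = zeta_7^(k*m) for k = 0,...,6. Row orthogonality: sum_m chi_k(m) conj(chi_l(m)) = 7 * [k = l].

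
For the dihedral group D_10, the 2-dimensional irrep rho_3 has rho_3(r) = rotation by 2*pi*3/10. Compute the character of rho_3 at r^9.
chi_{rho_3}(r^9) = 2*cos(2*pi*3*9/10) = 1/2 - sqrt(5)/2

Argument: rho_3(r^9) is rotation by angle 2*pi*3*9/10, whose trace is 2*cos(2*pi*3*9/10) = 1/2 - sqrt(5)/2.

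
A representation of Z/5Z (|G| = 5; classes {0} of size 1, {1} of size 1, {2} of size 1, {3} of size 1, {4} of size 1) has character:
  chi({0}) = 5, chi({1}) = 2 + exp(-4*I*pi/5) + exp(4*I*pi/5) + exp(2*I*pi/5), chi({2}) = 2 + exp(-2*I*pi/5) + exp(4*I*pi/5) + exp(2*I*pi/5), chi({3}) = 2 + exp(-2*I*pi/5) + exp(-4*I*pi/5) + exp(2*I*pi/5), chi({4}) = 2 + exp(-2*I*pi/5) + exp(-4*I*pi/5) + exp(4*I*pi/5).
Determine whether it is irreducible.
Not irreducible (reducible): <chi, chi> = 7 > 1.

Working: <chi, chi> = (1/|G|) sum_C |C| * |chi(C)|^2 = (1/5)[1*|5|^2 + 1*|2 + exp(-4*I*pi/5) + exp(4*I*pi/5) + exp(2*I*pi/5)|^2 + 1*|2 + exp(-2*I*pi/5) + exp(4*I*pi/5) + exp(2*I*pi/5)|^2 + 1*|2 + exp(-2*I*pi/5) + exp(-4*I*pi/5) + exp(2*I*pi/5)|^2 + 1*|2 + exp(-2*I*pi/5) + exp(-4*I*pi/5) + exp(4*I*pi/5)|^2]
  = (1/5)[(25) + (7 + 4*exp(-2*I*pi/5) + 5*exp(-4*I*pi/5) + 5*exp(4*I*pi/5) + 4*exp(2*I*pi/5)) + (7 + 5*exp(-2*I*pi/5) + 4*exp(-4*I*pi/5) + 4*exp(4*I*pi/5) + 5*exp(2*I*pi/5)) + (7 + 5*exp(-2*I*pi/5) + 4*exp(-4*I*pi/5) + 4*exp(4*I*pi/5) + 5*exp(2*I*pi/5)) + (7 + 4*exp(-2*I*pi/5) + 5*exp(-4*I*pi/5) + 5*exp(4*I*pi/5) + 4*exp(2*I*pi/5))] = 35/5 = 7.
(Exp terms are combined using exp(i*s)*conj(exp(i*t)) = exp(i*(s-t)), and sums of them are collapsed using the identity that for every m > 1 the m distinct m-th roots of unity sum to 0, e.g. 1 + exp(2*I*pi/3) + exp(-2*I*pi/3) = 0.)
A character is irreducible iff <chi, chi> = 1, so this representation is reducible.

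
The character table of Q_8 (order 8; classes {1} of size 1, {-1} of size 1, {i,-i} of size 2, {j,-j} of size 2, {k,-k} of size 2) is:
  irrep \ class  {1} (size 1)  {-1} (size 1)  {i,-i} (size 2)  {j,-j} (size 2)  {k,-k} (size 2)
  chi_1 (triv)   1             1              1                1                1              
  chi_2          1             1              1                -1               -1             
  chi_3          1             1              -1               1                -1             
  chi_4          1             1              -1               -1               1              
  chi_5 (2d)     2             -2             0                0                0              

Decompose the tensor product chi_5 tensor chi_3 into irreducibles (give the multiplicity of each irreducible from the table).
chi_5 tensor chi_3 = chi_5 (all other irreducibles have multiplicity 0).

Why: The character of a tensor product is the pointwise product (chi_5 * chi_3)(C) = chi_5(C) * chi_3(C):
  {1}: (2)*(1), {-1}: (-2)*(1), {i,-i}: (0)*(-1), {j,-j}: (0)*(1), {k,-k}: (0)*(-1)
so (chi_5 * chi_3) takes values
  {1} -> 2, {-1} -> -2, {i,-i} -> 0, {j,-j} -> 0, {k,-k} -> 0.
Now take the inner product of this character with each irreducible chi from the table, <chi_5*chi_3, chi> = (1/8) sum_C |C| (chi_5*chi_3)(C) conj(chi(C)):
  <chi_5*chi_3, chi_1> = (1/8)[1*(2)*conj(1) + 1*(-2)*conj(1) + 2*(0)*conj(1) + 2*(0)*conj(1) + 2*(0)*conj(1)]
      = (1/8)[(2) + (-2) + (0) + (0) + (0)] = 0/8 = 0
  <chi_5*chi_3, chi_2> = (1/8)[1*(2)*conj(1) + 1*(-2)*conj(1) + 2*(0)*conj(1) + 2*(0)*conj(-1) + 2*(0)*conj(-1)]
      = (1/8)[(2) + (-2) + (0) + (0) + (0)] = 0/8 = 0
  <chi_5*chi_3, chi_3> = (1/8)[1*(2)*conj(1) + 1*(-2)*conj(1) + 2*(0)*conj(-1) + 2*(0)*conj(1) + 2*(0)*conj(-1)]
      = (1/8)[(2) + (-2) + (0) + (0) + (0)] = 0/8 = 0
  <chi_5*chi_3, chi_4> = (1/8)[1*(2)*conj(1) + 1*(-2)*conj(1) + 2*(0)*conj(-1) + 2*(0)*conj(-1) + 2*(0)*conj(1)]
      = (1/8)[(2) + (-2) + (0) + (0) + (0)] = 0/8 = 0
  <chi_5*chi_3, chi_5> = (1/8)[1*(2)*conj(2) + 1*(-2)*conj(-2) + 2*(0)*conj(0) + 2*(0)*conj(0) + 2*(0)*conj(0)]
      = (1/8)[(4) + (4) + (0) + (0) + (0)] = 8/8 = 1
Hence the multiplicities are chi_5: 1. Dimension check: dim(chi_5)*dim(chi_3) = 2*1 = 2 and sum (mult * dim) = 1*2 = 2.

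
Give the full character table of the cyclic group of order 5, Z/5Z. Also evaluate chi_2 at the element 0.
Character table of Z/5Z (irreps indexed chi_0,...,chi_4 with chi_k(m) = zeta_5^(k*m), zeta_5 = exp(2*pi*i/5)):
  irrep \ class  {0} (size 1)  {1} (size 1)    {2} (size 1)    {3} (size 1)    {4} (size 1)  
  chi_0          1             1               1               1               1             
  chi_1          1             exp(2*I*pi/5)   exp(4*I*pi/5)   exp(-4*I*pi/5)  exp(-2*I*pi/5)
  chi_2          1             exp(4*I*pi/5)   exp(-2*I*pi/5)  exp(2*I*pi/5)   exp(-4*I*pi/5)
  chi_3          1             exp(-4*I*pi/5)  exp(2*I*pi/5)   exp(-2*I*pi/5)  exp(4*I*pi/5) 
  chi_4          1             exp(-2*I*pi/5)  exp(-4*I*pi/5)  exp(4*I*pi/5)   exp(2*I*pi/5) 

Spot check: chi_2(0) = zeta_5^(2*0) = zeta_5^0 = 1.

Working: Z/5Z is abelian, so all 5 irreducible complex representations are 1-dimensional. They are given by chi_k(m) = zeta_5^(k*m) for k = 0,...,4. Row orthogonality: sum_m chi_k(m) conj(chi_l(m)) = 5 * [k = l].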